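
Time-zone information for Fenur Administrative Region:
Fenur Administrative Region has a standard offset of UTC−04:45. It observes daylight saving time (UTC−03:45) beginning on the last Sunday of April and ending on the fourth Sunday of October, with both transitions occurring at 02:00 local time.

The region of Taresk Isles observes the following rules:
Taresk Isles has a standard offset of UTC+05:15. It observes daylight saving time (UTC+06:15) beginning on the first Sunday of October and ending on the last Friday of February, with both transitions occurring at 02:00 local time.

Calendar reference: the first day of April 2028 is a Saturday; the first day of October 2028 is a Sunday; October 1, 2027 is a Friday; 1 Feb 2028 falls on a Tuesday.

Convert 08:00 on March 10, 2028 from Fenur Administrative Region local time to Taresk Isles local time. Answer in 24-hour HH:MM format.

18:00

1 April 2028 is a Saturday, so Sundays fall on 2, 9, 16, 23, 30; the last is April 30.
1 October 2028 is a Sunday, so the first Sunday is October 1 and the fourth is October 22.
March 10, 2028 does not fall between 30 April and 22 October, so daylight saving is not in effect and Fenur Administrative Region is at UTC−04:45.
08:00 Fenur Administrative Region + 4h45m = 12:45 UTC.
1 October 2027 is a Friday, so the first Sunday is October 3.
1 February 2028 is a Tuesday, so Fridays fall on 4, 11, 18, 25; the last is February 25.
At the standard offset (UTC+05:15), 12:45 UTC + 5h15m = 18:00 Taresk Isles standard time.
Daylight saving runs 3 October 2027 – 25 February 2028; the standard-time date in Taresk Isles, March 10, 2028, is outside that window, so Taresk Isles is on standard time at UTC+05:15.
12:45 UTC + 5h15m = 18:00 Taresk Isles.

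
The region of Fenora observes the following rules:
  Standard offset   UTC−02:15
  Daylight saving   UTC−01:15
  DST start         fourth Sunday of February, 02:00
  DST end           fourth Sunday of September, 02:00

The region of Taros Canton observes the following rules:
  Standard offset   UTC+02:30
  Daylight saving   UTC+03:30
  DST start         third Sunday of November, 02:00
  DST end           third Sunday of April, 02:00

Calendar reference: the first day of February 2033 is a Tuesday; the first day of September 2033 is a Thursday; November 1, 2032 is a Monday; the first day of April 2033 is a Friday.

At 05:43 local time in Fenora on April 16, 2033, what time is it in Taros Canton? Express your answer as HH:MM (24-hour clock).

1 February 2033 is a Tuesday, so the first Sunday is February 6 and the fourth is February 27.
1 September 2033 is a Thursday, so the first Sunday is September 4 and the fourth is September 25.
Daylight saving runs 27 February – 25 September; April 16, 2033 is inside that window, so Fenora is at UTC−01:15.
05:43 Fenora + 1h15m = 06:58 UTC.
1 November 2032 is a Monday, so the first Sunday is November 7 and the third is November 21.
1 April 2033 is a Friday, so the first Sunday is April 3 and the third is April 17.
At the standard offset (UTC+02:30), 06:58 UTC + 2h30m = 09:28 Taros Canton standard time.
The standard-time date in Taros Canton, April 16, 2033, lies within the daylight-saving period (21 November 2032 – 17 April 2033), so Taros Canton is on daylight time, UTC+03:30.
06:58 UTC + 3h30m = 10:28 Taros Canton.

10:28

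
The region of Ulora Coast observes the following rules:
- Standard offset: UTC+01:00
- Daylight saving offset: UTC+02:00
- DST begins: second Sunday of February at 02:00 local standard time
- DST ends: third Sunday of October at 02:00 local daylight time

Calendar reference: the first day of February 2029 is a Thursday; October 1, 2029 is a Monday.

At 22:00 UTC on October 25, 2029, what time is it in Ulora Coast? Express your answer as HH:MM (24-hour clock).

1 February 2029 is a Thursday, so the first Sunday is February 4 and the second is February 11.
1 October 2029 is a Monday, so the first Sunday is October 7 and the third is October 21.
At the standard offset (UTC+01:00), 22:00 UTC + 1h = 23:00 Ulora Coast standard time.
The standard-time date in Ulora Coast, October 25, 2029, does not fall between 11 February and 21 October, so daylight saving is not in effect and Ulora Coast is at UTC+01:00.
22:00 UTC + 1h = 23:00 local.

23:00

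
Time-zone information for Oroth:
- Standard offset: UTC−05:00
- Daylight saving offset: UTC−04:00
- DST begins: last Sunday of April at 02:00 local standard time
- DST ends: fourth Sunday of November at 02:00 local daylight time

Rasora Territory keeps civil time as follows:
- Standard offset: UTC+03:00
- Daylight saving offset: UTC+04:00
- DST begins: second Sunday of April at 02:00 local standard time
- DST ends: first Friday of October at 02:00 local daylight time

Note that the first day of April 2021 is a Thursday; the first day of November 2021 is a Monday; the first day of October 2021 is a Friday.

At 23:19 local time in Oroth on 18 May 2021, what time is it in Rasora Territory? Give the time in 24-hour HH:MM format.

1 April 2021 is a Thursday, so Sundays fall on 4, 11, 18, 25; the last is April 25.
1 November 2021 is a Monday, so the first Sunday is November 7 and the fourth is November 28.
18 May 2021 falls between 25 April and 28 November, so daylight saving is in effect and Oroth is at UTC−04:00.
23:19 Oroth + 4h = 03:19 UTC (rolling into the next day, 19 May 2021).
1 April 2021 is a Thursday, so the first Sunday is April 4 and the second is April 11.
1 October 2021 is a Friday, so the first Friday is October 1.
At the standard offset (UTC+03:00), 03:19 UTC + 3h = 06:19 Rasora Territory standard time.
Daylight saving runs 11 April – 1 October; the standard-time date in Rasora Territory, 19 May 2021, is inside that window, so Rasora Territory is at UTC+04:00.
03:19 UTC + 4h = 07:19 Rasora Territory.

07:19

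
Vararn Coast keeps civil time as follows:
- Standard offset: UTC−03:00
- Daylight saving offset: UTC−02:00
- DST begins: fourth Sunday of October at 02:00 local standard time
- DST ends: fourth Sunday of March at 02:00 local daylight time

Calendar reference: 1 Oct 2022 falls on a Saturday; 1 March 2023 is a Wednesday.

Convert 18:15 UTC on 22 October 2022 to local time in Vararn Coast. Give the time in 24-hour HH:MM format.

1 October 2022 is a Saturday, so the first Sunday is October 2 and the fourth is October 23.
1 March 2023 is a Wednesday, so the first Sunday is March 5 and the fourth is March 26.
At the standard offset (UTC−03:00), 18:15 UTC − 3h = 15:15 Vararn Coast standard time.
The standard-time date in Vararn Coast, 22 October 2022, does not fall between 23 October 2022 and 26 March 2023, so daylight saving is not in effect and Vararn Coast is at UTC−03:00.
18:15 UTC − 3h = 15:15 local.

15:15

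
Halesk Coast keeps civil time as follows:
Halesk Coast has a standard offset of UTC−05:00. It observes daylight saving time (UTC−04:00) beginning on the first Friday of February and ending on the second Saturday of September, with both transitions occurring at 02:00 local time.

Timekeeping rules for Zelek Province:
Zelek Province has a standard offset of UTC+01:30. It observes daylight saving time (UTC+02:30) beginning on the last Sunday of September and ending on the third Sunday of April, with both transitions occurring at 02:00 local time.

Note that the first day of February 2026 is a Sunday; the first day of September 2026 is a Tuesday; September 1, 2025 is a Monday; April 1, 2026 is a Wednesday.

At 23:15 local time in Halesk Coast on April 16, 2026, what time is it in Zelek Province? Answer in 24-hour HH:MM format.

1 February 2026 is a Sunday, so the first Friday is February 6.
1 September 2026 is a Tuesday, so the first Saturday is September 5 and the second is September 12.
April 16, 2026 falls between 6 February and 12 September, so daylight saving is in effect and Halesk Coast is at UTC−04:00.
23:15 Halesk Coast + 4h = 03:15 UTC (rolling into the next day, 17 April 2026).
1 September 2025 is a Monday, so Sundays fall on 7, 14, 21, 28; the last is September 28.
1 April 2026 is a Wednesday, so the first Sunday is April 5 and the third is April 19.
At the standard offset (UTC+01:30), 03:15 UTC + 1h30m = 04:45 Zelek Province standard time.
The standard-time date in Zelek Province, April 17, 2026, lies within the daylight-saving period (28 September 2025 – 19 April 2026), so Zelek Province is on daylight time, UTC+02:30.
03:15 UTC + 2h30m = 05:45 Zelek Province.

05:45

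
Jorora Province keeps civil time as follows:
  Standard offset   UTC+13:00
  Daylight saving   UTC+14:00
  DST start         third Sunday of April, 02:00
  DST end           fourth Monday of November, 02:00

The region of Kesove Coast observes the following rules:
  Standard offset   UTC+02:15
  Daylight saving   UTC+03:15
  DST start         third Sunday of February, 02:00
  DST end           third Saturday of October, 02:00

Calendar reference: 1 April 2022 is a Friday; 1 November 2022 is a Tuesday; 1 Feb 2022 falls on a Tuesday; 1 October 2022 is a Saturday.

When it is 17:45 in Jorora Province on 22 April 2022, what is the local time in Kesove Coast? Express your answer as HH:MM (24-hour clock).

1 April 2022 is a Friday, so the first Sunday is April 3 and the third is April 17.
1 November 2022 is a Tuesday, so the first Monday is November 7 and the fourth is November 28.
22 April 2022 lies within the daylight-saving period (17 April – 28 November), so Jorora Province is on daylight time, UTC+14:00.
17:45 Jorora Province − 14h = 03:45 UTC.
1 February 2022 is a Tuesday, so the first Sunday is February 6 and the third is February 20.
1 October 2022 is a Saturday, so the first Saturday is October 1 and the third is October 15.
At the standard offset (UTC+02:15), 03:45 UTC + 2h15m = 06:00 Kesove Coast standard time.
Daylight saving runs 20 February – 15 October; the standard-time date in Kesove Coast, 22 April 2022, is inside that window, so Kesove Coast is at UTC+03:15.
03:45 UTC + 3h15m = 07:00 Kesove Coast.

07:00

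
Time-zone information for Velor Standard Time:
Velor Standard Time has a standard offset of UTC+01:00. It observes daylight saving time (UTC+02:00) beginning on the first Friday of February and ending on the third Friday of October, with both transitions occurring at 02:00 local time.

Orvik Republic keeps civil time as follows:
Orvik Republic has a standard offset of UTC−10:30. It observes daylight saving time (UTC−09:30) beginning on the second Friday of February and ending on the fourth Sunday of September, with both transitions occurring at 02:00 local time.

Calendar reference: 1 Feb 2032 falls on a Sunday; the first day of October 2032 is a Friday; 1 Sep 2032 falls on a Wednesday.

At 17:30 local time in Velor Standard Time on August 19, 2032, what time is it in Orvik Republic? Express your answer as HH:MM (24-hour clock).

06:00

1 February 2032 is a Sunday, so the first Friday is February 6.
1 October 2032 is a Friday, so the first Friday is October 1 and the third is October 15.
Daylight saving runs 6 February – 15 October; August 19, 2032 is inside that window, so Velor Standard Time is at UTC+02:00.
17:30 Velor Standard Time − 2h = 15:30 UTC.
1 February 2032 is a Sunday, so the first Friday is February 6 and the second is February 13.
1 September 2032 is a Wednesday, so the first Sunday is September 5 and the fourth is September 26.
At the standard offset (UTC−10:30), 15:30 UTC − 10h30m = 05:00 Orvik Republic standard time.
The standard-time date in Orvik Republic, August 19, 2032, falls between 13 February and 26 September, so daylight saving is in effect and Orvik Republic is at UTC−09:30.
15:30 UTC − 9h30m = 06:00 Orvik Republic.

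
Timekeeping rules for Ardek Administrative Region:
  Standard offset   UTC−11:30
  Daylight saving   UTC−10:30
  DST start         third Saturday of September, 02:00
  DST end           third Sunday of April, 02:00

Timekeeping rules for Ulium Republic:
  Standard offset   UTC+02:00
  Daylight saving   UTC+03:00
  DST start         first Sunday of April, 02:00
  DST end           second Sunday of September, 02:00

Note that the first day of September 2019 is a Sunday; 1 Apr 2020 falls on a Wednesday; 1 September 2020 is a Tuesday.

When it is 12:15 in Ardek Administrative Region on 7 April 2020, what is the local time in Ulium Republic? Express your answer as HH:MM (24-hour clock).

1 September 2019 is a Sunday, so the first Saturday is September 7 and the third is September 21.
1 April 2020 is a Wednesday, so the first Sunday is April 5 and the third is April 19.
Daylight saving runs 21 September 2019 – 19 April 2020; 7 April 2020 is inside that window, so Ardek Administrative Region is at UTC−10:30.
12:15 Ardek Administrative Region + 10h30m = 22:45 UTC.
1 April 2020 is a Wednesday, so the first Sunday is April 5.
1 September 2020 is a Tuesday, so the first Sunday is September 6 and the second is September 13.
At the standard offset (UTC+02:00), 22:45 UTC + 2h = 00:45 Ulium Republic standard time (rolling into the next day, 8 April 2020).
Daylight saving runs 5 April – 13 September; the standard-time date in Ulium Republic, 8 April 2020, is inside that window, so Ulium Republic is at UTC+03:00.
22:45 UTC + 3h = 01:45 Ulium Republic (rolling into the next day, 8 April 2020).

01:45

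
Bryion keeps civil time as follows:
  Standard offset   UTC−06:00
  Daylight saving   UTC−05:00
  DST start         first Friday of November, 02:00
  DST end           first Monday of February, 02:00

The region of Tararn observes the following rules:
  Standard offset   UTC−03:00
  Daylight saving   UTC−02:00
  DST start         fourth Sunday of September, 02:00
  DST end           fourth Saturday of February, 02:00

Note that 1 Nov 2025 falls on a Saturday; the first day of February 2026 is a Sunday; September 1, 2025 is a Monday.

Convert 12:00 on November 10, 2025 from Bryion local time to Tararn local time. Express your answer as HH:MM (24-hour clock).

15:00

1 November 2025 is a Saturday, so the first Friday is November 7.
1 February 2026 is a Sunday, so the first Monday is February 2.
Daylight saving runs 7 November 2025 – 2 February 2026; November 10, 2025 is inside that window, so Bryion is at UTC−05:00.
12:00 Bryion + 5h = 17:00 UTC.
1 September 2025 is a Monday, so the first Sunday is September 7 and the fourth is September 28.
1 February 2026 is a Sunday, so the first Saturday is February 7 and the fourth is February 28.
At the standard offset (UTC−03:00), 17:00 UTC − 3h = 14:00 Tararn standard time.
Daylight saving runs 28 September 2025 – 28 February 2026; the standard-time date in Tararn, November 10, 2025, is inside that window, so Tararn is at UTC−02:00.
17:00 UTC − 2h = 15:00 Tararn.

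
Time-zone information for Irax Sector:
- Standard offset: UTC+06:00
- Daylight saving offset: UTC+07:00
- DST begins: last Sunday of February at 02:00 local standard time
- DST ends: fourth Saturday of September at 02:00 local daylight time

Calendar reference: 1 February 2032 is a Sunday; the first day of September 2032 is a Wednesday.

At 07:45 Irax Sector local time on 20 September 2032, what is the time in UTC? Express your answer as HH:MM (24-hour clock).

1 February 2032 is a Sunday, so Sundays fall on 1, 8, 15, 22, 29; the last is February 29.
1 September 2032 is a Wednesday, so the first Saturday is September 4 and the fourth is September 25.
Daylight saving runs 29 February – 25 September; 20 September 2032 is inside that window, so Irax Sector is at UTC+07:00.
07:45 local − 7h = 00:45 UTC.

00:45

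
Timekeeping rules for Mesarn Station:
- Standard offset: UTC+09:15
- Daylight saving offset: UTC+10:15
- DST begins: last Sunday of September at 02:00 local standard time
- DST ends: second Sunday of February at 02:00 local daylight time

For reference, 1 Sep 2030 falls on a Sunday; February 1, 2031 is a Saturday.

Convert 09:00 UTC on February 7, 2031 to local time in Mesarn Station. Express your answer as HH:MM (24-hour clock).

1 September 2030 is a Sunday, so Sundays fall on 1, 8, 15, 22, 29; the last is September 29.
1 February 2031 is a Saturday, so the first Sunday is February 2 and the second is February 9.
At the standard offset (UTC+09:15), 09:00 UTC + 9h15m = 18:15 Mesarn Station standard time.
The standard-time date in Mesarn Station, February 7, 2031, lies within the daylight-saving period (29 September 2030 – 9 February 2031), so Mesarn Station is on daylight time, UTC+10:15.
09:00 UTC + 10h15m = 19:15 local.

19:15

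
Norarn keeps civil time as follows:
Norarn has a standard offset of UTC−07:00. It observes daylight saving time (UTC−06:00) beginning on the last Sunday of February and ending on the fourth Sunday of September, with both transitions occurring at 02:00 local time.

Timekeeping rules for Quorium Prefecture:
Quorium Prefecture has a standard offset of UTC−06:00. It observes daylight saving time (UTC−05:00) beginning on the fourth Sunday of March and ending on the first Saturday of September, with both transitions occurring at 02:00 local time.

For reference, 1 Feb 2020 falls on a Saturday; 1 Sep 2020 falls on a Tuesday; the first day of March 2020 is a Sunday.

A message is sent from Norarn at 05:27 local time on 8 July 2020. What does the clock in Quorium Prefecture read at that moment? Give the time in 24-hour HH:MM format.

1 February 2020 is a Saturday, so Sundays fall on 2, 9, 16, 23; the last is February 23.
1 September 2020 is a Tuesday, so the first Sunday is September 6 and the fourth is September 27.
8 July 2020 lies within the daylight-saving period (23 February – 27 September), so Norarn is on daylight time, UTC−06:00.
05:27 Norarn + 6h = 11:27 UTC.
1 March 2020 is a Sunday, so the first Sunday is March 1 and the fourth is March 22.
1 September 2020 is a Tuesday, so the first Saturday is September 5.
At the standard offset (UTC−06:00), 11:27 UTC − 6h = 05:27 Quorium Prefecture standard time.
The standard-time date in Quorium Prefecture, 8 July 2020, falls between 22 March and 5 September, so daylight saving is in effect and Quorium Prefecture is at UTC−05:00.
11:27 UTC − 5h = 06:27 Quorium Prefecture.

06:27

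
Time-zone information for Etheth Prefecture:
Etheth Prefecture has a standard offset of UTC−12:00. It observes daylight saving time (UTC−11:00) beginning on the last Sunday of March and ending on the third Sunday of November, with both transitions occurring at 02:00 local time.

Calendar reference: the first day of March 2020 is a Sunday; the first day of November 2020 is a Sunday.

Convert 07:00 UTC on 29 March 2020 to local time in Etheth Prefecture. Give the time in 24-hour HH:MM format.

1 March 2020 is a Sunday, so Sundays fall on 1, 8, 15, 22, 29; the last is March 29.
1 November 2020 is a Sunday, so the first Sunday is November 1 and the third is November 15.
At the standard offset (UTC−12:00), 07:00 UTC − 12h = 19:00 Etheth Prefecture standard time (rolling into the previous day, 28 March 2020).
The standard-time date in Etheth Prefecture, 28 March 2020, is outside the daylight-saving period (29 March – 15 November), so Etheth Prefecture is on standard time, UTC−12:00.
07:00 UTC − 12h = 19:00 local (rolling into the previous day, 28 March 2020).

19:00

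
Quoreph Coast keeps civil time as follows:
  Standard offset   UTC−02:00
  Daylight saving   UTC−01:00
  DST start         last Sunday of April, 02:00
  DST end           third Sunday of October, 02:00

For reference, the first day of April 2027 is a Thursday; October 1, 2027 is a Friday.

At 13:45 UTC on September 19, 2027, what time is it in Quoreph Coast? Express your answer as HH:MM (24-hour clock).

1 April 2027 is a Thursday, so Sundays fall on 4, 11, 18, 25; the last is April 25.
1 October 2027 is a Friday, so the first Sunday is October 3 and the third is October 17.
At the standard offset (UTC−02:00), 13:45 UTC − 2h = 11:45 Quoreph Coast standard time.
The standard-time date in Quoreph Coast, September 19, 2027, falls between 25 April and 17 October, so daylight saving is in effect and Quoreph Coast is at UTC−01:00.
13:45 UTC − 1h = 12:45 local.

12:45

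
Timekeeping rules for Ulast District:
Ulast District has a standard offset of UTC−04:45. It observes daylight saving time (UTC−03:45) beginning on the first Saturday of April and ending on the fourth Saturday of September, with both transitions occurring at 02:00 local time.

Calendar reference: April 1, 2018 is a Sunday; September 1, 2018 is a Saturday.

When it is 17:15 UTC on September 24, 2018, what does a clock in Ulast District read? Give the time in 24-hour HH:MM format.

12:30

1 April 2018 is a Sunday, so the first Saturday is April 7.
1 September 2018 is a Saturday, so the first Saturday is September 1 and the fourth is September 22.
At the standard offset (UTC−04:45), 17:15 UTC − 4h45m = 12:30 Ulast District standard time.
The standard-time date in Ulast District, September 24, 2018, is outside the daylight-saving period (7 April – 22 September), so Ulast District is on standard time, UTC−04:45.
17:15 UTC − 4h45m = 12:30 local.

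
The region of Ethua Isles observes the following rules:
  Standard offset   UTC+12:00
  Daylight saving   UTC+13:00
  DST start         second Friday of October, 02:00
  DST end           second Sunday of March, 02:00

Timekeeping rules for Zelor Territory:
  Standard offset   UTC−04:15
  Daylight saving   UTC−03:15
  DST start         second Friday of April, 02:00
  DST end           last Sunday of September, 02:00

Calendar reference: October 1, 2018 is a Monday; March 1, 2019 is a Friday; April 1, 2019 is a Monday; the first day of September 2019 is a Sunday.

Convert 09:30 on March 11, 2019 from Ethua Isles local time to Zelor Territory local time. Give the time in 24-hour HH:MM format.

1 October 2018 is a Monday, so the first Friday is October 5 and the second is October 12.
1 March 2019 is a Friday, so the first Sunday is March 3 and the second is March 10.
March 11, 2019 is outside the daylight-saving period (12 October 2018 – 10 March 2019), so Ethua Isles is on standard time, UTC+12:00.
09:30 Ethua Isles − 12h = 21:30 UTC (rolling into the previous day, 10 March 2019).
1 April 2019 is a Monday, so the first Friday is April 5 and the second is April 12.
1 September 2019 is a Sunday, so Sundays fall on 1, 8, 15, 22, 29; the last is September 29.
At the standard offset (UTC−04:15), 21:30 UTC − 4h15m = 17:15 Zelor Territory standard time.
The standard-time date in Zelor Territory, March 10, 2019, is outside the daylight-saving period (12 April – 29 September), so Zelor Territory is on standard time, UTC−04:15.
21:30 UTC − 4h15m = 17:15 Zelor Territory.

17:15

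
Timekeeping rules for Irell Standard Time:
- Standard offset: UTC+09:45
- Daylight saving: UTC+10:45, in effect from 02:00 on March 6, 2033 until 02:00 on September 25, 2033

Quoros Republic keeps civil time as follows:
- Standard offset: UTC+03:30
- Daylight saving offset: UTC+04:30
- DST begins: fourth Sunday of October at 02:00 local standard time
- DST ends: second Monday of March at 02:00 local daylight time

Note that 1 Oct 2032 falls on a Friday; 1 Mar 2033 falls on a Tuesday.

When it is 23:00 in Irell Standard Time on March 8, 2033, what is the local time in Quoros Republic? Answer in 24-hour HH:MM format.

16:45

Daylight saving runs 6 March – 25 September; March 8, 2033 is inside that window, so Irell Standard Time is at UTC+10:45.
23:00 Irell Standard Time − 10h45m = 12:15 UTC.
1 October 2032 is a Friday, so the first Sunday is October 3 and the fourth is October 24.
1 March 2033 is a Tuesday, so the first Monday is March 7 and the second is March 14.
At the standard offset (UTC+03:30), 12:15 UTC + 3h30m = 15:45 Quoros Republic standard time.
Daylight saving runs 24 October 2032 – 14 March 2033; the standard-time date in Quoros Republic, March 8, 2033, is inside that window, so Quoros Republic is at UTC+04:30.
12:15 UTC + 4h30m = 16:45 Quoros Republic.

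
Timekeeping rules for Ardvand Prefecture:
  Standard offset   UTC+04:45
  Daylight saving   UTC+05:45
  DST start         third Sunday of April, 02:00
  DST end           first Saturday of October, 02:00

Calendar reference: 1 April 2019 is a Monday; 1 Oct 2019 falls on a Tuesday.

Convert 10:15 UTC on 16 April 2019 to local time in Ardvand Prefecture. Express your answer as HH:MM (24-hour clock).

15:00

1 April 2019 is a Monday, so the first Sunday is April 7 and the third is April 21.
1 October 2019 is a Tuesday, so the first Saturday is October 5.
At the standard offset (UTC+04:45), 10:15 UTC + 4h45m = 15:00 Ardvand Prefecture standard time.
The standard-time date in Ardvand Prefecture, 16 April 2019, does not fall between 21 April and 5 October, so daylight saving is not in effect and Ardvand Prefecture is at UTC+04:45.
10:15 UTC + 4h45m = 15:00 local.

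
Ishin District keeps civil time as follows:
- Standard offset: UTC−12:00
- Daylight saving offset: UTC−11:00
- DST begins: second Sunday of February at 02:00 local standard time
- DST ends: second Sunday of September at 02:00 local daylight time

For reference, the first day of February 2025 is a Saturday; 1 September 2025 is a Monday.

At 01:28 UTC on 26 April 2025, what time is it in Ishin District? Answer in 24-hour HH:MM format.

1 February 2025 is a Saturday, so the first Sunday is February 2 and the second is February 9.
1 September 2025 is a Monday, so the first Sunday is September 7 and the second is September 14.
At the standard offset (UTC−12:00), 01:28 UTC − 12h = 13:28 Ishin District standard time (rolling into the previous day, 25 April 2025).
The standard-time date in Ishin District, 25 April 2025, lies within the daylight-saving period (9 February – 14 September), so Ishin District is on daylight time, UTC−11:00.
01:28 UTC − 11h = 14:28 local (rolling into the previous day, 25 April 2025).

14:28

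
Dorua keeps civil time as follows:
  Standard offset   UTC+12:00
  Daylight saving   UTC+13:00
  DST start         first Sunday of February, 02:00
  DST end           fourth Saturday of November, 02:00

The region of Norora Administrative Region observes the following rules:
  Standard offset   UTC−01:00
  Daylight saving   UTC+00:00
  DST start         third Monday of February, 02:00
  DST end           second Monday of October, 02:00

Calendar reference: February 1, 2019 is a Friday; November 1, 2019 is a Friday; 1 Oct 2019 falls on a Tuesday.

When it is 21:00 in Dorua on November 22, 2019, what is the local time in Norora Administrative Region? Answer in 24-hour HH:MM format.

1 February 2019 is a Friday, so the first Sunday is February 3.
1 November 2019 is a Friday, so the first Saturday is November 2 and the fourth is November 23.
November 22, 2019 falls between 3 February and 23 November, so daylight saving is in effect and Dorua is at UTC+13:00.
21:00 Dorua − 13h = 08:00 UTC.
1 February 2019 is a Friday, so the first Monday is February 4 and the third is February 18.
1 October 2019 is a Tuesday, so the first Monday is October 7 and the second is October 14.
At the standard offset (UTC−01:00), 08:00 UTC − 1h = 07:00 Norora Administrative Region standard time.
Daylight saving runs 18 February – 14 October; the standard-time date in Norora Administrative Region, November 22, 2019, is outside that window, so Norora Administrative Region is on standard time at UTC−01:00.
08:00 UTC − 1h = 07:00 Norora Administrative Region.

07:00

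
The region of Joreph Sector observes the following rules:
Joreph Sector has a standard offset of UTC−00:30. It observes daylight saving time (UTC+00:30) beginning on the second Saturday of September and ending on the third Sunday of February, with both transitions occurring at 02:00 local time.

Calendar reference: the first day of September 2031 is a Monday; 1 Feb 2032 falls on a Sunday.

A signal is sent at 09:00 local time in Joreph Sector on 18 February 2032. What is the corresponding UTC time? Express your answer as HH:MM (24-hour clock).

09:30

1 September 2031 is a Monday, so the first Saturday is September 6 and the second is September 13.
1 February 2032 is a Sunday, so the first Sunday is February 1 and the third is February 15.
Daylight saving runs 13 September 2031 – 15 February 2032; 18 February 2032 is outside that window, so Joreph Sector is on standard time at UTC−00:30.
09:00 local + 0h30m = 09:30 UTC.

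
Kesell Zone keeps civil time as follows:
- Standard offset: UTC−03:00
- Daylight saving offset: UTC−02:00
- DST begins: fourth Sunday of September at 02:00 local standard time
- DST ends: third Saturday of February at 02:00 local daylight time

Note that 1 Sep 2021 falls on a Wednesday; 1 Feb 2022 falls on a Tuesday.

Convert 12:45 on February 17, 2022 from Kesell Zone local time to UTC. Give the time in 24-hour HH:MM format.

1 September 2021 is a Wednesday, so the first Sunday is September 5 and the fourth is September 26.
1 February 2022 is a Tuesday, so the first Saturday is February 5 and the third is February 19.
February 17, 2022 lies within the daylight-saving period (26 September 2021 – 19 February 2022), so Kesell Zone is on daylight time, UTC−02:00.
12:45 local + 2h = 14:45 UTC.

14:45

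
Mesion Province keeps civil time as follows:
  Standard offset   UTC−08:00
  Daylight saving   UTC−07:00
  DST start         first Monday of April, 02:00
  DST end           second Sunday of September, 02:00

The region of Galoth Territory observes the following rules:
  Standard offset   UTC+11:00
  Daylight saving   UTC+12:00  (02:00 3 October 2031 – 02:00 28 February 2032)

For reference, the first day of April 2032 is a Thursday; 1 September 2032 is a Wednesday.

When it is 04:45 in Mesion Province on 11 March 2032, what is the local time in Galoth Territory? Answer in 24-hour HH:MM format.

23:45

1 April 2032 is a Thursday, so the first Monday is April 5.
1 September 2032 is a Wednesday, so the first Sunday is September 5 and the second is September 12.
Daylight saving runs 5 April – 12 September; 11 March 2032 is outside that window, so Mesion Province is on standard time at UTC−08:00.
04:45 Mesion Province + 8h = 12:45 UTC.
At the standard offset (UTC+11:00), 12:45 UTC + 11h = 23:45 Galoth Territory standard time.
The standard-time date in Galoth Territory, 11 March 2032, does not fall between 3 October 2031 and 28 February 2032, so daylight saving is not in effect and Galoth Territory is at UTC+11:00.
12:45 UTC + 11h = 23:45 Galoth Territory.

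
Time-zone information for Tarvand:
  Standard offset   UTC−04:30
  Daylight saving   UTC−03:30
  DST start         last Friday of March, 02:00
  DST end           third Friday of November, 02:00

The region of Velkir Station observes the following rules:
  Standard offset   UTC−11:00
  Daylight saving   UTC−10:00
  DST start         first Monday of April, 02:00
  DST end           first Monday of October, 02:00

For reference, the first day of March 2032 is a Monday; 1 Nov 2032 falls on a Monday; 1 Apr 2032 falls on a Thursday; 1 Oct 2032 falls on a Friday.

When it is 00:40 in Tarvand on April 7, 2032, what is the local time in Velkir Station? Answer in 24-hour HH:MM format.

1 March 2032 is a Monday, so Fridays fall on 5, 12, 19, 26; the last is March 26.
1 November 2032 is a Monday, so the first Friday is November 5 and the third is November 19.
Daylight saving runs 26 March – 19 November; April 7, 2032 is inside that window, so Tarvand is at UTC−03:30.
00:40 Tarvand + 3h30m = 04:10 UTC.
1 April 2032 is a Thursday, so the first Monday is April 5.
1 October 2032 is a Friday, so the first Monday is October 4.
At the standard offset (UTC−11:00), 04:10 UTC − 11h = 17:10 Velkir Station standard time (rolling into the previous day, 6 April 2032).
The standard-time date in Velkir Station, April 6, 2032, falls between 5 April and 4 October, so daylight saving is in effect and Velkir Station is at UTC−10:00.
04:10 UTC − 10h = 18:10 Velkir Station (rolling into the previous day, 6 April 2032).

18:10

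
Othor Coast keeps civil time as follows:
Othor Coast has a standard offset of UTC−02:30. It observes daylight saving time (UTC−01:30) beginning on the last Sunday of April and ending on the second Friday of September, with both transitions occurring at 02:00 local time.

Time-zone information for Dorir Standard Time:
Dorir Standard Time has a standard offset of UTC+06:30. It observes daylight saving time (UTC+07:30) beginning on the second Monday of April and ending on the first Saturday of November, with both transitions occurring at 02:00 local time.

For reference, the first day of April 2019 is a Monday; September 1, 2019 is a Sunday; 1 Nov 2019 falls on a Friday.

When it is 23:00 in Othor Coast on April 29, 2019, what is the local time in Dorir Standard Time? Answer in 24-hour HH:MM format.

08:00

1 April 2019 is a Monday, so Sundays fall on 7, 14, 21, 28; the last is April 28.
1 September 2019 is a Sunday, so the first Friday is September 6 and the second is September 13.
April 29, 2019 lies within the daylight-saving period (28 April – 13 September), so Othor Coast is on daylight time, UTC−01:30.
23:00 Othor Coast + 1h30m = 00:30 UTC (rolling into the next day, 30 April 2019).
1 April 2019 is a Monday, so the first Monday is April 1 and the second is April 8.
1 November 2019 is a Friday, so the first Saturday is November 2.
At the standard offset (UTC+06:30), 00:30 UTC + 6h30m = 07:00 Dorir Standard Time standard time.
Daylight saving runs 8 April – 2 November; the standard-time date in Dorir Standard Time, April 30, 2019, is inside that window, so Dorir Standard Time is at UTC+07:30.
00:30 UTC + 7h30m = 08:00 Dorir Standard Time.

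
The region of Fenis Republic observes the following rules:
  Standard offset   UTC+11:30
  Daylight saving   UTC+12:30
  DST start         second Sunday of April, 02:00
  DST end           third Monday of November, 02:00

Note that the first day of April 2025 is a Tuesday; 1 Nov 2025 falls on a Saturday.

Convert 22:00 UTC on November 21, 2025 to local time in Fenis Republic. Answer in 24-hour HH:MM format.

1 April 2025 is a Tuesday, so the first Sunday is April 6 and the second is April 13.
1 November 2025 is a Saturday, so the first Monday is November 3 and the third is November 17.
At the standard offset (UTC+11:30), 22:00 UTC + 11h30m = 09:30 Fenis Republic standard time (rolling into the next day, 22 November 2025).
Daylight saving runs 13 April – 17 November; the standard-time date in Fenis Republic, November 22, 2025, is outside that window, so Fenis Republic is on standard time at UTC+11:30.
22:00 UTC + 11h30m = 09:30 local (rolling into the next day, 22 November 2025).

09:30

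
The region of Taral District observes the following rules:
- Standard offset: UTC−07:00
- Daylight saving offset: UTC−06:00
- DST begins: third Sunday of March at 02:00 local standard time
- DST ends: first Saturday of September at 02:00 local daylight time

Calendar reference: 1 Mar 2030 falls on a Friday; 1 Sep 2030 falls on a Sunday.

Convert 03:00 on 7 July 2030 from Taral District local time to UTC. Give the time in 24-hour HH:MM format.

09:00

1 March 2030 is a Friday, so the first Sunday is March 3 and the third is March 17.
1 September 2030 is a Sunday, so the first Saturday is September 7.
7 July 2030 falls between 17 March and 7 September, so daylight saving is in effect and Taral District is at UTC−06:00.
03:00 local + 6h = 09:00 UTC.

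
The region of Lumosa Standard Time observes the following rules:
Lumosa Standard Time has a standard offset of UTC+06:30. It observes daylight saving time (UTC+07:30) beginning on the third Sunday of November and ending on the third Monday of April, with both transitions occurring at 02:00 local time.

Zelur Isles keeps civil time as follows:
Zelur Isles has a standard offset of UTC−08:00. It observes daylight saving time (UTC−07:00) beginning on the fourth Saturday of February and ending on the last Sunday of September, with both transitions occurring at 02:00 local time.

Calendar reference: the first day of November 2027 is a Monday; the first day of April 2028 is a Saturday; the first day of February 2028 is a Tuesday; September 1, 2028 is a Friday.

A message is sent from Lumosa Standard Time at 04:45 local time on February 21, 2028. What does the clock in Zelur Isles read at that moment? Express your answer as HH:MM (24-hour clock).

1 November 2027 is a Monday, so the first Sunday is November 7 and the third is November 21.
1 April 2028 is a Saturday, so the first Monday is April 3 and the third is April 17.
February 21, 2028 lies within the daylight-saving period (21 November 2027 – 17 April 2028), so Lumosa Standard Time is on daylight time, UTC+07:30.
04:45 Lumosa Standard Time − 7h30m = 21:15 UTC (rolling into the previous day, 20 February 2028).
1 February 2028 is a Tuesday, so the first Saturday is February 5 and the fourth is February 26.
1 September 2028 is a Friday, so Sundays fall on 3, 10, 17, 24; the last is September 24.
At the standard offset (UTC−08:00), 21:15 UTC − 8h = 13:15 Zelur Isles standard time.
Daylight saving runs 26 February – 24 September; the standard-time date in Zelur Isles, February 20, 2028, is outside that window, so Zelur Isles is on standard time at UTC−08:00.
21:15 UTC − 8h = 13:15 Zelur Isles.

13:15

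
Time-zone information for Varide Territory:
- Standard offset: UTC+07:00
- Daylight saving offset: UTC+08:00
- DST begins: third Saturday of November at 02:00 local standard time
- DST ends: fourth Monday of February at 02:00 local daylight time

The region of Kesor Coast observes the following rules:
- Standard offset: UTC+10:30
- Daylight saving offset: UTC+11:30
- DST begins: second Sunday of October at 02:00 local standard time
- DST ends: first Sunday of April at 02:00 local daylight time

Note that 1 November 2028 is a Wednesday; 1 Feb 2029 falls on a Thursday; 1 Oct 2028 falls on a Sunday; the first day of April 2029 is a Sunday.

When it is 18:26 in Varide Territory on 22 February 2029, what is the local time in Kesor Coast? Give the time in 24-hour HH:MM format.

21:56

1 November 2028 is a Wednesday, so the first Saturday is November 4 and the third is November 18.
1 February 2029 is a Thursday, so the first Monday is February 5 and the fourth is February 26.
22 February 2029 lies within the daylight-saving period (18 November 2028 – 26 February 2029), so Varide Territory is on daylight time, UTC+08:00.
18:26 Varide Territory − 8h = 10:26 UTC.
1 October 2028 is a Sunday, so the first Sunday is October 1 and the second is October 8.
1 April 2029 is a Sunday, so the first Sunday is April 1.
At the standard offset (UTC+10:30), 10:26 UTC + 10h30m = 20:56 Kesor Coast standard time.
Daylight saving runs 8 October 2028 – 1 April 2029; the standard-time date in Kesor Coast, 22 February 2029, is inside that window, so Kesor Coast is at UTC+11:30.
10:26 UTC + 11h30m = 21:56 Kesor Coast.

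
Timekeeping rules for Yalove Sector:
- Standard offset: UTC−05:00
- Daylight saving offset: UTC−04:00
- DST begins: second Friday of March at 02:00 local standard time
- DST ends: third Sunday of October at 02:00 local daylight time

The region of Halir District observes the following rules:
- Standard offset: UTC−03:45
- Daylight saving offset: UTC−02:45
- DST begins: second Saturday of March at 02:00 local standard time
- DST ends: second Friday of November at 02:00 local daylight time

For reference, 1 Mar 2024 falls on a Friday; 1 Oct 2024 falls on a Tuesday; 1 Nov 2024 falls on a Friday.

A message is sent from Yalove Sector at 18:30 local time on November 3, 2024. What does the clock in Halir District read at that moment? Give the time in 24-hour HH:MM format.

1 March 2024 is a Friday, so the first Friday is March 1 and the second is March 8.
1 October 2024 is a Tuesday, so the first Sunday is October 6 and the third is October 20.
Daylight saving runs 8 March – 20 October; November 3, 2024 is outside that window, so Yalove Sector is on standard time at UTC−05:00.
18:30 Yalove Sector + 5h = 23:30 UTC.
1 March 2024 is a Friday, so the first Saturday is March 2 and the second is March 9.
1 November 2024 is a Friday, so the first Friday is November 1 and the second is November 8.
At the standard offset (UTC−03:45), 23:30 UTC − 3h45m = 19:45 Halir District standard time.
Daylight saving runs 9 March – 8 November; the standard-time date in Halir District, November 3, 2024, is inside that window, so Halir District is at UTC−02:45.
23:30 UTC − 2h45m = 20:45 Halir District.

20:45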